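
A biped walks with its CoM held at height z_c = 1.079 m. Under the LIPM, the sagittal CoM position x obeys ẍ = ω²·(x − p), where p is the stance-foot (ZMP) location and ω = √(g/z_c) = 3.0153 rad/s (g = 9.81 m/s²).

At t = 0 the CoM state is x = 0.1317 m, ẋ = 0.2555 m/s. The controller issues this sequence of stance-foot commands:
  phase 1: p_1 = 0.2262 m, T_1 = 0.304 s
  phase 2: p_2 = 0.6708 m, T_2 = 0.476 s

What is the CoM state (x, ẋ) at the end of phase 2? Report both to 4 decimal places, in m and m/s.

phase 1: p=0.2262, T=0.304, ωT=0.916651, cosh=1.450379, sinh=1.050523; start (x,ẋ)=(0.131700, 0.255500) → end (x,ẋ)=(0.178155, 0.071230)
phase 2: p=0.6708, T=0.476, ωT=1.435283, cosh=2.219440, sinh=1.981392; start (x,ẋ)=(0.178155, 0.071230) → end (x,ẋ)=(-0.375791, -2.785215)

x = -0.3758, ẋ = -2.7852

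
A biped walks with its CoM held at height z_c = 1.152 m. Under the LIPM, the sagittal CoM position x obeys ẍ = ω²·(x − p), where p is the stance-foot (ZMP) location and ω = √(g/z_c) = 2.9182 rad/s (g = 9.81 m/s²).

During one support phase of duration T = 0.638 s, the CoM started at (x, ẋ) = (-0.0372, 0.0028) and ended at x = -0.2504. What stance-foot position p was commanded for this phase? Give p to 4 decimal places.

p = 0.0570

ωT = 2.9182·0.638 = 1.861812; cosh(ωT) = 3.295388, sinh(ωT) = 3.139997
x(T) = p + (x₀−p)·cosh(ωT) + (ẋ₀/ω)·sinh(ωT) ⇒ p·(1 − cosh) = x(T) − x₀·cosh − (ẋ₀/ω)·sinh
numerator   = -0.2504 − (-0.0372)·3.295388 − (0.0028/2.9182)·3.139997 = -0.130824
denominator = 1 − 3.295388 = -2.295388
p = -0.130824 / -2.295388 = 0.0570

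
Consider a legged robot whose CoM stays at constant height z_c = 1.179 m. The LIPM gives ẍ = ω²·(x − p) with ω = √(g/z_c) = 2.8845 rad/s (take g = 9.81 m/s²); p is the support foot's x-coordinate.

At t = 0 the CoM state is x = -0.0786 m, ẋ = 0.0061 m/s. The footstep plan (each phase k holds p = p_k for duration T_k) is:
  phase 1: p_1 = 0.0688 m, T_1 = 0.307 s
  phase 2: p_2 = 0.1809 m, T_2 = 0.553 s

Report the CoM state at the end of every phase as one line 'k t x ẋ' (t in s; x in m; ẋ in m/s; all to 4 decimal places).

1 0.3070 -0.1381 -0.4190
2 0.8600 -0.9810 -3.2499

phase 1: p=0.0688, T=0.307, ωT=0.885541, cosh=1.418394, sinh=1.005903; start (x,ẋ)=(-0.078600, 0.006100) → end (x,ẋ)=(-0.138144, -0.419033)
phase 2: p=0.1809, T=0.553, ωT=1.595129, cosh=2.565922, sinh=2.363040; start (x,ẋ)=(-0.138144, -0.419033) → end (x,ẋ)=(-0.981022, -3.249870)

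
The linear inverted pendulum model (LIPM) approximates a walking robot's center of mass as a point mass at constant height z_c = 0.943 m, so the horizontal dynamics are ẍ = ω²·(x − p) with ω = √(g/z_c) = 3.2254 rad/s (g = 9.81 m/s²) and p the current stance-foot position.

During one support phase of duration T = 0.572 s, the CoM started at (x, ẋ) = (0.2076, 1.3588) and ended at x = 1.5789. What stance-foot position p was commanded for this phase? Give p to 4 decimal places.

ωT = 3.2254·0.572 = 1.844929; cosh(ωT) = 3.242843, sinh(ωT) = 3.084806
x(T) = p + (x₀−p)·cosh(ωT) + (ẋ₀/ω)·sinh(ωT) ⇒ p·(1 − cosh) = x(T) − x₀·cosh − (ẋ₀/ω)·sinh
numerator   = 1.5789 − (0.2076)·3.242843 − (1.3588/3.2254)·3.084806 = -0.393885
denominator = 1 − 3.242843 = -2.242843
p = -0.393885 / -2.242843 = 0.1756

p = 0.1756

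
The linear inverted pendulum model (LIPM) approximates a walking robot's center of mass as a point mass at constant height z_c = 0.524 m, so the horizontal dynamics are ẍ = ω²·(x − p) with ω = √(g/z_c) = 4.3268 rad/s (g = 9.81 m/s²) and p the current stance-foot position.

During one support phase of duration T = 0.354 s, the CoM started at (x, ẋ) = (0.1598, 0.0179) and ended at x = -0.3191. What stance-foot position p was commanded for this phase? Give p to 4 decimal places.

ωT = 4.3268·0.354 = 1.531687; cosh(ωT) = 2.421073, sinh(ωT) = 2.204902
x(T) = p + (x₀−p)·cosh(ωT) + (ẋ₀/ω)·sinh(ωT) ⇒ p·(1 − cosh) = x(T) − x₀·cosh − (ẋ₀/ω)·sinh
numerator   = -0.3191 − (0.1598)·2.421073 − (0.0179/4.3268)·2.204902 = -0.715109
denominator = 1 − 2.421073 = -1.421073
p = -0.715109 / -1.421073 = 0.5032

p = 0.5032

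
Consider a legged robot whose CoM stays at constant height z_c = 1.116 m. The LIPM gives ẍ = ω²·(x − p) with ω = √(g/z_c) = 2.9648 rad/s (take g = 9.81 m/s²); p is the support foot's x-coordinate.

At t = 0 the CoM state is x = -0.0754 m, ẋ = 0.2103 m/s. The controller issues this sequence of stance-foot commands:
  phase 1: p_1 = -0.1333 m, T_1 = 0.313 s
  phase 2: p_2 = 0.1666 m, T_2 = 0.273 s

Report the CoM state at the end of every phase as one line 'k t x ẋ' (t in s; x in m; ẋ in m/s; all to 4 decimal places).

phase 1: p=-0.1333, T=0.313, ωT=0.927982, cosh=1.462376, sinh=1.067025; start (x,ẋ)=(-0.075400, 0.210300) → end (x,ẋ)=(0.027058, 0.490705)
phase 2: p=0.1666, T=0.273, ωT=0.809390, cosh=1.345834, sinh=0.900704; start (x,ẋ)=(0.027058, 0.490705) → end (x,ẋ)=(0.127876, 0.287774)

1 0.3130 0.0271 0.4907
2 0.5860 0.1279 0.2878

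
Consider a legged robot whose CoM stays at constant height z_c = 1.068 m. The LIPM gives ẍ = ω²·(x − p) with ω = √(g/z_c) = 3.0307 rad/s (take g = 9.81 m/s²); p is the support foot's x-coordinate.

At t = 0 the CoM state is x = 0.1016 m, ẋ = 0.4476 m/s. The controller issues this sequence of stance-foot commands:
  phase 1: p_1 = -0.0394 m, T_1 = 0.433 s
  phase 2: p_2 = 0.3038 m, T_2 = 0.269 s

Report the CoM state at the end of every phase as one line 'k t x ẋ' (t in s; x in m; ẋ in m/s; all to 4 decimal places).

1 0.4330 0.4959 1.6278
2 0.7020 1.0514 2.7283

phase 1: p=-0.0394, T=0.433, ωT=1.312293, cosh=1.991942, sinh=1.722740; start (x,ẋ)=(0.101600, 0.447600) → end (x,ẋ)=(0.495893, 1.627770)
phase 2: p=0.3038, T=0.269, ωT=0.815258, cosh=1.351142, sinh=0.908617; start (x,ẋ)=(0.495893, 1.627770) → end (x,ẋ)=(1.051357, 2.728323)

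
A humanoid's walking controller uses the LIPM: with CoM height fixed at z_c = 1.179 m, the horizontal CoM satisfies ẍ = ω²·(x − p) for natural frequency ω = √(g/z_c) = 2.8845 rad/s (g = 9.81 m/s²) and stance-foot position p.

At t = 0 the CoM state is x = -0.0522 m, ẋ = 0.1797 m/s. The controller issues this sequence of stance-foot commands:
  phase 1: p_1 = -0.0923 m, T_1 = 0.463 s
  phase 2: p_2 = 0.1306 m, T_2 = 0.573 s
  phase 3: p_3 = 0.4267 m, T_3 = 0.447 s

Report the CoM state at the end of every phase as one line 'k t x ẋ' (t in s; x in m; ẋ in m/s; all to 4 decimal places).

1 0.4630 0.0994 0.5699
2 1.0360 0.5432 1.3165
3 1.4830 1.4198 3.1347

phase 1: p=-0.0923, T=0.463, ωT=1.335524, cosh=2.032503, sinh=1.769483; start (x,ẋ)=(-0.052200, 0.179700) → end (x,ẋ)=(0.099439, 0.569914)
phase 2: p=0.1306, T=0.573, ωT=1.652818, cosh=2.706593, sinh=2.515084; start (x,ẋ)=(0.099439, 0.569914) → end (x,ẋ)=(0.543187, 1.316463)
phase 3: p=0.4267, T=0.447, ωT=1.289372, cosh=1.952974, sinh=1.677530; start (x,ẋ)=(0.543187, 1.316463) → end (x,ẋ)=(1.419807, 3.134679)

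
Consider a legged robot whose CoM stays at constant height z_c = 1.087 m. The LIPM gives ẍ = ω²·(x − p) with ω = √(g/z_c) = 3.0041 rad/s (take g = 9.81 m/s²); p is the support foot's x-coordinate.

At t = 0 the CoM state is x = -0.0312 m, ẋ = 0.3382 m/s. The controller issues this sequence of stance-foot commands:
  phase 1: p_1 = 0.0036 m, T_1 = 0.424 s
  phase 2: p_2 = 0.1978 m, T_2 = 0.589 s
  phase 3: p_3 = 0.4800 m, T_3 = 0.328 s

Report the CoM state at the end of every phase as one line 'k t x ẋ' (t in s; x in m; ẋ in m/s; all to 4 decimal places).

1 0.4240 0.1220 0.4795
2 1.0130 0.4236 0.7988
3 1.3410 0.7004 1.0236

phase 1: p=0.0036, T=0.424, ωT=1.273738, cosh=1.926987, sinh=1.647203; start (x,ẋ)=(-0.031200, 0.338200) → end (x,ẋ)=(0.121982, 0.479504)
phase 2: p=0.1978, T=0.589, ωT=1.769415, cosh=3.018926, sinh=2.848493; start (x,ẋ)=(0.121982, 0.479504) → end (x,ẋ)=(0.423578, 0.798801)
phase 3: p=0.4800, T=0.328, ωT=0.985345, cosh=1.526023, sinh=1.152712; start (x,ẋ)=(0.423578, 0.798801) → end (x,ẋ)=(0.700409, 1.023606)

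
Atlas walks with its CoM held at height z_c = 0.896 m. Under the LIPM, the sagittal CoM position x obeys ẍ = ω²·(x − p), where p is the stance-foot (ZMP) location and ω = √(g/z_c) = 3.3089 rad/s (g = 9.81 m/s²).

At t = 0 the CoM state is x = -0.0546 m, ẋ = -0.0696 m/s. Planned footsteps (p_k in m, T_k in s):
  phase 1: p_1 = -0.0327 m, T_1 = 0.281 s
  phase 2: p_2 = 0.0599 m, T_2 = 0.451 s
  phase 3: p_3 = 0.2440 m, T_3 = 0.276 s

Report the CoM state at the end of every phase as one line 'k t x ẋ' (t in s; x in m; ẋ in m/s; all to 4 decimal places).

1 0.2810 -0.0873 -0.1794
2 0.7320 -0.3984 -1.4473
3 1.0080 -1.1428 -4.3165

phase 1: p=-0.0327, T=0.281, ωT=0.929801, cosh=1.464318, sinh=1.069686; start (x,ẋ)=(-0.054600, -0.069600) → end (x,ẋ)=(-0.087269, -0.179431)
phase 2: p=0.0599, T=0.451, ωT=1.492314, cosh=2.336113, sinh=2.111261; start (x,ẋ)=(-0.087269, -0.179431) → end (x,ẋ)=(-0.398389, -1.447284)
phase 3: p=0.2440, T=0.276, ωT=0.913256, cosh=1.446821, sinh=1.045605; start (x,ẋ)=(-0.398389, -1.447284) → end (x,ẋ)=(-1.142761, -4.316501)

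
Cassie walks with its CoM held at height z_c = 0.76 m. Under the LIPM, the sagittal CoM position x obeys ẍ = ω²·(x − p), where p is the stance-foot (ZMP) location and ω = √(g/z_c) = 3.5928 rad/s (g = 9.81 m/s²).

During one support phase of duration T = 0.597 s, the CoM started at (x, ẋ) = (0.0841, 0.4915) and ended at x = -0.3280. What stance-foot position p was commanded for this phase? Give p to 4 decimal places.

p = 0.3810

ωT = 3.5928·0.597 = 2.144902; cosh(ωT) = 4.329140, sinh(ωT) = 4.212061
x(T) = p + (x₀−p)·cosh(ωT) + (ẋ₀/ω)·sinh(ωT) ⇒ p·(1 − cosh) = x(T) − x₀·cosh − (ẋ₀/ω)·sinh
numerator   = -0.3280 − (0.0841)·4.329140 − (0.4915/3.5928)·4.212061 = -1.268296
denominator = 1 − 4.329140 = -3.329140
p = -1.268296 / -3.329140 = 0.3810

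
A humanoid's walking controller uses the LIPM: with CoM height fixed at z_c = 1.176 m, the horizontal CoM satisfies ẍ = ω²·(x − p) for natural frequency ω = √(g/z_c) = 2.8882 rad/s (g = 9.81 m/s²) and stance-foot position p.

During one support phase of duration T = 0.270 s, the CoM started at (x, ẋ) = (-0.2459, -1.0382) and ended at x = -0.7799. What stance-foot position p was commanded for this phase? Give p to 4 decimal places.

p = 0.4558

ωT = 2.8882·0.270 = 0.779814; cosh(ωT) = 1.319779, sinh(ωT) = 0.861288
x(T) = p + (x₀−p)·cosh(ωT) + (ẋ₀/ω)·sinh(ωT) ⇒ p·(1 − cosh) = x(T) − x₀·cosh − (ẋ₀/ω)·sinh
numerator   = -0.7799 − (-0.2459)·1.319779 − (-1.0382/2.8882)·0.861288 = -0.145766
denominator = 1 − 1.319779 = -0.319779
p = -0.145766 / -0.319779 = 0.4558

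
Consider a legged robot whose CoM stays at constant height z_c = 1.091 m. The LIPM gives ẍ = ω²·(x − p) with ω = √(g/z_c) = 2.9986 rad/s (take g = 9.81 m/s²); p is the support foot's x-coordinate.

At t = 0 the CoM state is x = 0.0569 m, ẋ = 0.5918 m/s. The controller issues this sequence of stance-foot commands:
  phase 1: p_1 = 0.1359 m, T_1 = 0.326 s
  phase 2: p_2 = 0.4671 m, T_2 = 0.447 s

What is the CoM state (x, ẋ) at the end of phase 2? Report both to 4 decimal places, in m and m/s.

phase 1: p=0.1359, T=0.326, ωT=0.977544, cosh=1.517077, sinh=1.140843; start (x,ẋ)=(0.056900, 0.591800) → end (x,ẋ)=(0.241206, 0.627552)
phase 2: p=0.4671, T=0.447, ωT=1.340374, cosh=2.041110, sinh=1.779363; start (x,ẋ)=(0.241206, 0.627552) → end (x,ẋ)=(0.378414, 0.075626)

x = 0.3784, ẋ = 0.0756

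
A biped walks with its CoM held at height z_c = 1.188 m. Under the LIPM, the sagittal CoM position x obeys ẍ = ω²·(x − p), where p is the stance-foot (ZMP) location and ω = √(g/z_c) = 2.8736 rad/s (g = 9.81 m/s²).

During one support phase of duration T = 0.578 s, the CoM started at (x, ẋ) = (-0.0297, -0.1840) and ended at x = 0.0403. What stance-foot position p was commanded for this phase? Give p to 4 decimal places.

p = -0.1643

ωT = 2.8736·0.578 = 1.660941; cosh(ωT) = 2.727111, sinh(ωT) = 2.537150
x(T) = p + (x₀−p)·cosh(ωT) + (ẋ₀/ω)·sinh(ωT) ⇒ p·(1 − cosh) = x(T) − x₀·cosh − (ẋ₀/ω)·sinh
numerator   = 0.0403 − (-0.0297)·2.727111 − (-0.1840/2.8736)·2.537150 = 0.283752
denominator = 1 − 2.727111 = -1.727111
p = 0.283752 / -1.727111 = -0.1643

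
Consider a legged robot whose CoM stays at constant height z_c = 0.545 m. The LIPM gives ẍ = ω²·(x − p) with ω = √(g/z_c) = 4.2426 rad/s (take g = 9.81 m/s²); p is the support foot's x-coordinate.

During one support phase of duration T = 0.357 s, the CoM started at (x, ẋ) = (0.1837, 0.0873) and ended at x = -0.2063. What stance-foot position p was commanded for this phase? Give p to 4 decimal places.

ωT = 4.2426·0.357 = 1.514608; cosh(ωT) = 2.383767, sinh(ωT) = 2.163872
x(T) = p + (x₀−p)·cosh(ωT) + (ẋ₀/ω)·sinh(ωT) ⇒ p·(1 − cosh) = x(T) − x₀·cosh − (ẋ₀/ω)·sinh
numerator   = -0.2063 − (0.1837)·2.383767 − (0.0873/4.2426)·2.163872 = -0.688724
denominator = 1 − 2.383767 = -1.383767
p = -0.688724 / -1.383767 = 0.4977

p = 0.4977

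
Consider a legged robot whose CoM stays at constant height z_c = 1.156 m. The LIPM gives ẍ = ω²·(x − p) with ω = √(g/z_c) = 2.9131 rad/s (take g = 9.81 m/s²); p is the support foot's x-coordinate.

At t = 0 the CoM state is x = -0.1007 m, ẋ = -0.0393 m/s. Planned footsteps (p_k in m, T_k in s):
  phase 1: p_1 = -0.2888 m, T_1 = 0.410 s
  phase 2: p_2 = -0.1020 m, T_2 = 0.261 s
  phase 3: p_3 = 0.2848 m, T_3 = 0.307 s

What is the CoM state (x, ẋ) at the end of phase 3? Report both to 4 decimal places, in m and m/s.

x = 0.7399, ẋ = 1.8566

phase 1: p=-0.2888, T=0.410, ωT=1.194371, cosh=1.802187, sinh=1.499293; start (x,ẋ)=(-0.100700, -0.039300) → end (x,ẋ)=(0.029965, 0.750718)
phase 2: p=-0.1020, T=0.261, ωT=0.760319, cosh=1.303238, sinh=0.835721; start (x,ẋ)=(0.029965, 0.750718) → end (x,ẋ)=(0.285350, 1.299637)
phase 3: p=0.2848, T=0.307, ωT=0.894322, cosh=1.427281, sinh=1.018396; start (x,ẋ)=(0.285350, 1.299637) → end (x,ẋ)=(0.739928, 1.856579)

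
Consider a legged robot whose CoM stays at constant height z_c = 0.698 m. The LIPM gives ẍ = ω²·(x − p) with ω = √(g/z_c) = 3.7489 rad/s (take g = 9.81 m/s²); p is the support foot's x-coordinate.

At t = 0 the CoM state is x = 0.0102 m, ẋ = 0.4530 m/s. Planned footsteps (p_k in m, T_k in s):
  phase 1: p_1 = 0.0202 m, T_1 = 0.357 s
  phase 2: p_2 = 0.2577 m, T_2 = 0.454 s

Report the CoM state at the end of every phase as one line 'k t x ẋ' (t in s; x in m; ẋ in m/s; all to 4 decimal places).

1 0.3570 0.2143 0.8564
2 0.8110 0.7405 1.9958

phase 1: p=0.0202, T=0.357, ωT=1.338357, cosh=2.037526, sinh=1.775249; start (x,ẋ)=(0.010200, 0.453000) → end (x,ẋ)=(0.214338, 0.856447)
phase 2: p=0.2577, T=0.454, ωT=1.702001, cosh=2.833614, sinh=2.651296; start (x,ẋ)=(0.214338, 0.856447) → end (x,ẋ)=(0.740524, 1.995844)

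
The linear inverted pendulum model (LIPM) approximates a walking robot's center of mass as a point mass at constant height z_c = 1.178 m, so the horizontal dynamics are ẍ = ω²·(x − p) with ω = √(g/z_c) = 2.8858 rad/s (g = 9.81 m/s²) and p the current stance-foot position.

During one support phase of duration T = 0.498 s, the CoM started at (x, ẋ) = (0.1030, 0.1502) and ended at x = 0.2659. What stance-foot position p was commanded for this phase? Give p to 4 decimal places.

ωT = 2.8858·0.498 = 1.437128; cosh(ωT) = 2.223101, sinh(ωT) = 1.985492
x(T) = p + (x₀−p)·cosh(ωT) + (ẋ₀/ω)·sinh(ωT) ⇒ p·(1 − cosh) = x(T) − x₀·cosh − (ẋ₀/ω)·sinh
numerator   = 0.2659 − (0.1030)·2.223101 − (0.1502/2.8858)·1.985492 = -0.066420
denominator = 1 − 2.223101 = -1.223101
p = -0.066420 / -1.223101 = 0.0543

p = 0.0543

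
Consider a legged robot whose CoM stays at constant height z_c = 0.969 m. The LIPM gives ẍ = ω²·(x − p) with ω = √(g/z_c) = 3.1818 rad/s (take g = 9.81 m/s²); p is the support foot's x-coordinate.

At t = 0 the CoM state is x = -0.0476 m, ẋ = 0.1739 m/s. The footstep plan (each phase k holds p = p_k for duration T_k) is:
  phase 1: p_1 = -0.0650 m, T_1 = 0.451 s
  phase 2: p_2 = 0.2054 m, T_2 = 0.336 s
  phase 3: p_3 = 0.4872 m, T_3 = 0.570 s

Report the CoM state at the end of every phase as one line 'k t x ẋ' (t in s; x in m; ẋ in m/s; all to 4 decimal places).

1 0.4510 0.0819 0.4955
2 0.7870 0.2044 0.3018
3 1.3570 -0.1201 -1.7363

phase 1: p=-0.0650, T=0.451, ωT=1.434992, cosh=2.218864, sinh=1.980747; start (x,ẋ)=(-0.047600, 0.173900) → end (x,ẋ)=(0.081865, 0.495521)
phase 2: p=0.2054, T=0.336, ωT=1.069085, cosh=1.628018, sinh=1.284695; start (x,ẋ)=(0.081865, 0.495521) → end (x,ẋ)=(0.204356, 0.301751)
phase 3: p=0.4872, T=0.570, ωT=1.813626, cosh=3.147853, sinh=2.984791; start (x,ẋ)=(0.204356, 0.301751) → end (x,ẋ)=(-0.120083, -1.736300)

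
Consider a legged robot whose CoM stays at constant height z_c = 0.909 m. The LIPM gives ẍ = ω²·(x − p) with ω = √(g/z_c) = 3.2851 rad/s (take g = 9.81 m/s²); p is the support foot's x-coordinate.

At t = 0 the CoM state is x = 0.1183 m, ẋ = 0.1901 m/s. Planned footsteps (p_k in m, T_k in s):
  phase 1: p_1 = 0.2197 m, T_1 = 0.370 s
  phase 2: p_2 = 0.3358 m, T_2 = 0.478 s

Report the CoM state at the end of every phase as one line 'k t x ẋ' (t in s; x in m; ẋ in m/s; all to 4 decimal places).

1 0.3700 0.1227 -0.1635
2 0.8480 -0.3132 -2.0203

phase 1: p=0.2197, T=0.370, ωT=1.215487, cosh=1.834251, sinh=1.537685; start (x,ẋ)=(0.118300, 0.190100) → end (x,ẋ)=(0.122689, -0.163526)
phase 2: p=0.3358, T=0.478, ωT=1.570278, cosh=2.507986, sinh=2.299998; start (x,ẋ)=(0.122689, -0.163526) → end (x,ẋ)=(-0.313169, -2.020331)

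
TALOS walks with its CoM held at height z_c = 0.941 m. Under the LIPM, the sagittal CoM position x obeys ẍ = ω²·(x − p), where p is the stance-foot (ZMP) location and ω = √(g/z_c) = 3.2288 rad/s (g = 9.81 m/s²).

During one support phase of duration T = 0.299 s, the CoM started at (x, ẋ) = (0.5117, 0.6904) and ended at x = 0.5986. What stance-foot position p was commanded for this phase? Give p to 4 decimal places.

ωT = 3.2288·0.299 = 0.965411; cosh(ωT) = 1.503347, sinh(ωT) = 1.122520
x(T) = p + (x₀−p)·cosh(ωT) + (ẋ₀/ω)·sinh(ωT) ⇒ p·(1 − cosh) = x(T) − x₀·cosh − (ẋ₀/ω)·sinh
numerator   = 0.5986 − (0.5117)·1.503347 − (0.6904/3.2288)·1.122520 = -0.410686
denominator = 1 − 1.503347 = -0.503347
p = -0.410686 / -0.503347 = 0.8159

p = 0.8159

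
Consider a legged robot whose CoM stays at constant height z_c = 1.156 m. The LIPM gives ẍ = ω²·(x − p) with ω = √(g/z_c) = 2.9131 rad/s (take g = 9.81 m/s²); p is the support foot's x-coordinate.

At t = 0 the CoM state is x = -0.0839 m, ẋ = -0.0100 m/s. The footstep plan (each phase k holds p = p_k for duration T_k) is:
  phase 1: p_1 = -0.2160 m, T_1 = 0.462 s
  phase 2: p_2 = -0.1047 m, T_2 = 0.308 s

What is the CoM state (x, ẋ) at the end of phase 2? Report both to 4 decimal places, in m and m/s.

phase 1: p=-0.2160, T=0.462, ωT=1.345852, cosh=2.050888, sinh=1.790571; start (x,ẋ)=(-0.083900, -0.010000) → end (x,ẋ)=(0.048776, 0.668539)
phase 2: p=-0.1047, T=0.308, ωT=0.897235, cosh=1.430253, sinh=1.022558; start (x,ẋ)=(0.048776, 0.668539) → end (x,ẋ)=(0.349480, 1.413356)

x = 0.3495, ẋ = 1.4134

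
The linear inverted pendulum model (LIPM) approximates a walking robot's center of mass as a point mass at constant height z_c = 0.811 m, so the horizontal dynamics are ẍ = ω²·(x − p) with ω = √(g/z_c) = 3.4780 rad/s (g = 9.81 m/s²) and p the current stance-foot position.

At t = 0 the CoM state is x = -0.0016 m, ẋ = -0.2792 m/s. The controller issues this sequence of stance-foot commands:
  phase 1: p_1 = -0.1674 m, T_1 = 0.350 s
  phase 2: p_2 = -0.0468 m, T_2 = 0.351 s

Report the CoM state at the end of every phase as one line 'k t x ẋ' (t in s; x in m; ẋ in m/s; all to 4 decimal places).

phase 1: p=-0.1674, T=0.350, ωT=1.217300, cosh=1.837042, sinh=1.541013; start (x,ẋ)=(-0.001600, -0.279200) → end (x,ẋ)=(0.013475, 0.375727)
phase 2: p=-0.0468, T=0.351, ωT=1.220778, cosh=1.842412, sinh=1.547412; start (x,ẋ)=(0.013475, 0.375727) → end (x,ẋ)=(0.231418, 1.016638)

1 0.3500 0.0135 0.3757
2 0.7010 0.2314 1.0166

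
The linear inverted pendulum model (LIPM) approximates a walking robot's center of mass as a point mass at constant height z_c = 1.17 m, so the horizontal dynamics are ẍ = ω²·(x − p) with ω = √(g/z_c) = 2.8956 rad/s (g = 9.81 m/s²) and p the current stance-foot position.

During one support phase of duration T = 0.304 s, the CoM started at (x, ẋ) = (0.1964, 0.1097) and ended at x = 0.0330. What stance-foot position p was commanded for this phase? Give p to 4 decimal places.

p = 0.6835

ωT = 2.8956·0.304 = 0.880262; cosh(ωT) = 1.413103, sinh(ωT) = 0.998429
x(T) = p + (x₀−p)·cosh(ωT) + (ẋ₀/ω)·sinh(ωT) ⇒ p·(1 − cosh) = x(T) − x₀·cosh − (ẋ₀/ω)·sinh
numerator   = 0.0330 − (0.1964)·1.413103 − (0.1097/2.8956)·0.998429 = -0.282359
denominator = 1 − 1.413103 = -0.413103
p = -0.282359 / -0.413103 = 0.6835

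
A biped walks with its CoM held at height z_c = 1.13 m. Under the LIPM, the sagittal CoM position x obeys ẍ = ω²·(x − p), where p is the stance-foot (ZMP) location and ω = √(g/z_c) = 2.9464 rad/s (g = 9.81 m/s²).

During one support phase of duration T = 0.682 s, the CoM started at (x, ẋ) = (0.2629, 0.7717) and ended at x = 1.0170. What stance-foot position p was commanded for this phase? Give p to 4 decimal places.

ωT = 2.9464·0.682 = 2.009445; cosh(ωT) = 3.796619, sinh(ωT) = 3.662556
x(T) = p + (x₀−p)·cosh(ωT) + (ẋ₀/ω)·sinh(ωT) ⇒ p·(1 − cosh) = x(T) − x₀·cosh − (ẋ₀/ω)·sinh
numerator   = 1.0170 − (0.2629)·3.796619 − (0.7717/2.9464)·3.662556 = -0.940402
denominator = 1 − 3.796619 = -2.796619
p = -0.940402 / -2.796619 = 0.3363

p = 0.3363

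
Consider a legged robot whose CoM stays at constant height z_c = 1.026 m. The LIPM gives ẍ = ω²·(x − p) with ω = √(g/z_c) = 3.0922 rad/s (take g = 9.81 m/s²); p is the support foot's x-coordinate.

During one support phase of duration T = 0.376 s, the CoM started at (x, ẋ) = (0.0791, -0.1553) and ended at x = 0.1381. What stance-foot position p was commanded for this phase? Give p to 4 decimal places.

ωT = 3.0922·0.376 = 1.162667; cosh(ωT) = 1.755552, sinh(ωT) = 1.442901
x(T) = p + (x₀−p)·cosh(ωT) + (ẋ₀/ω)·sinh(ωT) ⇒ p·(1 − cosh) = x(T) − x₀·cosh − (ẋ₀/ω)·sinh
numerator   = 0.1381 − (0.0791)·1.755552 − (-0.1553/3.0922)·1.442901 = 0.071703
denominator = 1 − 1.755552 = -0.755552
p = 0.071703 / -0.755552 = -0.0949

p = -0.0949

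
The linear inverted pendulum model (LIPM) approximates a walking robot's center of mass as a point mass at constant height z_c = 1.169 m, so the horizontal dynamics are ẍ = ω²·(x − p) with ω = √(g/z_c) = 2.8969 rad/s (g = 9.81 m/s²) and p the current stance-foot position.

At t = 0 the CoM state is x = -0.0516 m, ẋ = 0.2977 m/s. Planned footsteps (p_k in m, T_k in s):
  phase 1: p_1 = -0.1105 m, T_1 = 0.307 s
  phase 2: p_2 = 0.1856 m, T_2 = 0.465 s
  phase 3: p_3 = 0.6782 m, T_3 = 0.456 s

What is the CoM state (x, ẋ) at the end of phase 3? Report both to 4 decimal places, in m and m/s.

phase 1: p=-0.1105, T=0.307, ωT=0.889348, cosh=1.422233, sinh=1.011310; start (x,ẋ)=(-0.051600, 0.297700) → end (x,ẋ)=(0.077197, 0.595956)
phase 2: p=0.1856, T=0.465, ωT=1.347059, cosh=2.053050, sinh=1.793046; start (x,ẋ)=(0.077197, 0.595956) → end (x,ẋ)=(0.331912, 0.660452)
phase 3: p=0.6782, T=0.456, ωT=1.320986, cosh=2.006994, sinh=1.740122; start (x,ẋ)=(0.331912, 0.660452) → end (x,ẋ)=(0.379925, -0.420102)

x = 0.3799, ẋ = -0.4201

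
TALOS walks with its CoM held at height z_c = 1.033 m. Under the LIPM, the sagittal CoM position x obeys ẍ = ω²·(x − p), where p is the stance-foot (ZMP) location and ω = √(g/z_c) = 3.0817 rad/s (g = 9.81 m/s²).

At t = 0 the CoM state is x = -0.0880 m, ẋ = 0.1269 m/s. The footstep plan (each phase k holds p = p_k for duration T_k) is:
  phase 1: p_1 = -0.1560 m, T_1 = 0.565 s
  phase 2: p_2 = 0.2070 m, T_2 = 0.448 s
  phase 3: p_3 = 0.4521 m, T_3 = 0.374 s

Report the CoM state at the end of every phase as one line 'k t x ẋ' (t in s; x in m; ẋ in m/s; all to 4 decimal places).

phase 1: p=-0.1560, T=0.565, ωT=1.741160, cosh=2.939638, sinh=2.764321; start (x,ẋ)=(-0.088000, 0.126900) → end (x,ẋ)=(0.157726, 0.952319)
phase 2: p=0.2070, T=0.448, ωT=1.380602, cosh=2.114360, sinh=1.862933; start (x,ẋ)=(0.157726, 0.952319) → end (x,ẋ)=(0.678508, 1.730665)
phase 3: p=0.4521, T=0.374, ωT=1.152556, cosh=1.741052, sinh=1.425223; start (x,ẋ)=(0.678508, 1.730665) → end (x,ẋ)=(1.646685, 4.007587)

1 0.5650 0.1577 0.9523
2 1.0130 0.6785 1.7307
3 1.3870 1.6467 4.0076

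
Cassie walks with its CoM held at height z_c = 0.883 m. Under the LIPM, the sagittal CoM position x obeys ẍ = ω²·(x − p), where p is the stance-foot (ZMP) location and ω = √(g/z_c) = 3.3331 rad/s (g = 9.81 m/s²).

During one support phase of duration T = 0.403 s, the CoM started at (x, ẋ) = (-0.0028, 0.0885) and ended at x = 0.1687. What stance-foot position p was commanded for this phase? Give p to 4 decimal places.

p = -0.1214

ωT = 3.3331·0.403 = 1.343239; cosh(ωT) = 2.046217, sinh(ωT) = 1.785218
x(T) = p + (x₀−p)·cosh(ωT) + (ẋ₀/ω)·sinh(ωT) ⇒ p·(1 − cosh) = x(T) − x₀·cosh − (ẋ₀/ω)·sinh
numerator   = 0.1687 − (-0.0028)·2.046217 − (0.0885/3.3331)·1.785218 = 0.127029
denominator = 1 − 2.046217 = -1.046217
p = 0.127029 / -1.046217 = -0.1214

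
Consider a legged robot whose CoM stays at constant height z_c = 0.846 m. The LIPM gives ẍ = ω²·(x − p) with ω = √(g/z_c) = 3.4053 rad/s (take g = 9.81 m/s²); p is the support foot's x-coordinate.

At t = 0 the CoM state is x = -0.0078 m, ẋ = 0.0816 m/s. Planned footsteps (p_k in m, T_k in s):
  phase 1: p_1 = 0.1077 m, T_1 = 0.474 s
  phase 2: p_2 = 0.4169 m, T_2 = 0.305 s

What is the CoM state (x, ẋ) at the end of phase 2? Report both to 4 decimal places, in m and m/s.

x = -0.7291, ẋ = -3.4964

phase 1: p=0.1077, T=0.474, ωT=1.614112, cosh=2.611247, sinh=2.412179; start (x,ẋ)=(-0.007800, 0.081600) → end (x,ẋ)=(-0.136097, -0.735662)
phase 2: p=0.4169, T=0.305, ωT=1.038617, cosh=1.589625, sinh=1.235681; start (x,ẋ)=(-0.136097, -0.735662) → end (x,ẋ)=(-0.729107, -3.496361)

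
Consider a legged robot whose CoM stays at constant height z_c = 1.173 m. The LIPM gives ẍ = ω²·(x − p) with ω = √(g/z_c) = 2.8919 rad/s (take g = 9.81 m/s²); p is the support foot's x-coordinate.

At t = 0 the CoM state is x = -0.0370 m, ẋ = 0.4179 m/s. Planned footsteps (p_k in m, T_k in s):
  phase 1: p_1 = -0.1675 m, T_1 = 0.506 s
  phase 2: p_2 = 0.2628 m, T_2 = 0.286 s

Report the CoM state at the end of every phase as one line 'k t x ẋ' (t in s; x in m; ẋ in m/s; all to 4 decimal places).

phase 1: p=-0.1675, T=0.506, ωT=1.463301, cosh=2.275835, sinh=2.044364; start (x,ẋ)=(-0.037000, 0.417900) → end (x,ẋ)=(0.424921, 1.722600)
phase 2: p=0.2628, T=0.286, ωT=0.827083, cosh=1.361981, sinh=0.924658; start (x,ẋ)=(0.424921, 1.722600) → end (x,ẋ)=(1.034392, 2.779665)

1 0.5060 0.4249 1.7226
2 0.7920 1.0344 2.7797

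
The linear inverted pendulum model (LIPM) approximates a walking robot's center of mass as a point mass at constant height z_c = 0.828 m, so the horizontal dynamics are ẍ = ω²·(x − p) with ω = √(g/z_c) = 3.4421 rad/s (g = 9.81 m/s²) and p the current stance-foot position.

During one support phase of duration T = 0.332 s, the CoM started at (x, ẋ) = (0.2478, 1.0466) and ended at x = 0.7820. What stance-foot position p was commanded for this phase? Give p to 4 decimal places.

ωT = 3.4421·0.332 = 1.142777; cosh(ωT) = 1.727198, sinh(ωT) = 1.408266
x(T) = p + (x₀−p)·cosh(ωT) + (ẋ₀/ω)·sinh(ωT) ⇒ p·(1 − cosh) = x(T) − x₀·cosh − (ẋ₀/ω)·sinh
numerator   = 0.7820 − (0.2478)·1.727198 − (1.0466/3.4421)·1.408266 = -0.074195
denominator = 1 − 1.727198 = -0.727198
p = -0.074195 / -0.727198 = 0.1020

p = 0.1020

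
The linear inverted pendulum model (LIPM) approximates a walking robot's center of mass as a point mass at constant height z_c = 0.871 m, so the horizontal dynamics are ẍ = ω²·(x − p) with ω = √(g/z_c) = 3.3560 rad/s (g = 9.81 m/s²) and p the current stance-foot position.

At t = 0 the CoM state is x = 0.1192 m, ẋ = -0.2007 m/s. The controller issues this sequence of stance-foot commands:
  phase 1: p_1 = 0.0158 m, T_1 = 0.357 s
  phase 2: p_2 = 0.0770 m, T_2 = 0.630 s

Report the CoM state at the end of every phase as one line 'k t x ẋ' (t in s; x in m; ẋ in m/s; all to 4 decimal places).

1 0.3570 0.1127 0.1598
2 0.9870 0.4212 1.1599

phase 1: p=0.0158, T=0.357, ωT=1.198092, cosh=1.807779, sinh=1.506009; start (x,ẋ)=(0.119200, -0.200700) → end (x,ẋ)=(0.112660, 0.159780)
phase 2: p=0.0770, T=0.630, ωT=2.114280, cosh=4.202170, sinh=4.081450; start (x,ẋ)=(0.112660, 0.159780) → end (x,ẋ)=(0.421168, 1.159868)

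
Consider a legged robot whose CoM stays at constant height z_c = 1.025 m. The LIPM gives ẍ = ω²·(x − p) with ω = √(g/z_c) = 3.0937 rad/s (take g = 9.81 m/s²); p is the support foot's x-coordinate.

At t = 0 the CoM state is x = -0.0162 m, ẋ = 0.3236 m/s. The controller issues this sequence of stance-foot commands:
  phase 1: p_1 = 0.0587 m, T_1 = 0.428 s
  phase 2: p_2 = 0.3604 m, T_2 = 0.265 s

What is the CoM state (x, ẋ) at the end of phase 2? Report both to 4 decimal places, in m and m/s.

x = 0.0677, ẋ = -0.4293

phase 1: p=0.0587, T=0.428, ωT=1.324104, cosh=2.012428, sinh=1.746387; start (x,ẋ)=(-0.016200, 0.323600) → end (x,ẋ)=(0.090641, 0.246552)
phase 2: p=0.3604, T=0.265, ωT=0.819831, cosh=1.355311, sinh=0.914804; start (x,ẋ)=(0.090641, 0.246552) → end (x,ẋ)=(0.067697, -0.429299)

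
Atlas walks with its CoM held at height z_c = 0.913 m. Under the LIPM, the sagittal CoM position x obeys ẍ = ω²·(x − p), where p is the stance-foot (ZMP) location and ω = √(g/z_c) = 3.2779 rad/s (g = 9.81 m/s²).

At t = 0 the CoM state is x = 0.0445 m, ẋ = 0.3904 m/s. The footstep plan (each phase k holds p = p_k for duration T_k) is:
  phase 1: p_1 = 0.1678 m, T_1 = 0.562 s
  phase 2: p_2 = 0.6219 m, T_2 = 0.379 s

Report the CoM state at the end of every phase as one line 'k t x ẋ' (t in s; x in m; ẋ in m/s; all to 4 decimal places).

phase 1: p=0.1678, T=0.562, ωT=1.842180, cosh=3.234375, sinh=3.075903; start (x,ẋ)=(0.044500, 0.390400) → end (x,ẋ)=(0.135344, 0.019527)
phase 2: p=0.6219, T=0.379, ωT=1.242324, cosh=1.876183, sinh=1.587471; start (x,ẋ)=(0.135344, 0.019527) → end (x,ẋ)=(-0.281512, -2.495194)

1 0.5620 0.1353 0.0195
2 0.9410 -0.2815 -2.4952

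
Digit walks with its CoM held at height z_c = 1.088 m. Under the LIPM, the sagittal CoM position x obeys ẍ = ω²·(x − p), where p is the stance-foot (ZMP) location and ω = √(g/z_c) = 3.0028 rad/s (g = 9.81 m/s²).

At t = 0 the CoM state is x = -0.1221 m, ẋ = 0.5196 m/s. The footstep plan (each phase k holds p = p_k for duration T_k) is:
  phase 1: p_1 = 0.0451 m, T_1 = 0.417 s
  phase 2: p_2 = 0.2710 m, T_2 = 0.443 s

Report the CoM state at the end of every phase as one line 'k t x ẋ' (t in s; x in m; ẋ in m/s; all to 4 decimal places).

1 0.4170 0.0067 0.1767
2 0.8600 -0.1603 -1.0385

phase 1: p=0.0451, T=0.417, ωT=1.252168, cosh=1.891901, sinh=1.606016; start (x,ẋ)=(-0.122100, 0.519600) → end (x,ẋ)=(0.006677, 0.176702)
phase 2: p=0.2710, T=0.443, ωT=1.330240, cosh=2.023183, sinh=1.758769; start (x,ẋ)=(0.006677, 0.176702) → end (x,ẋ)=(-0.160278, -1.038452)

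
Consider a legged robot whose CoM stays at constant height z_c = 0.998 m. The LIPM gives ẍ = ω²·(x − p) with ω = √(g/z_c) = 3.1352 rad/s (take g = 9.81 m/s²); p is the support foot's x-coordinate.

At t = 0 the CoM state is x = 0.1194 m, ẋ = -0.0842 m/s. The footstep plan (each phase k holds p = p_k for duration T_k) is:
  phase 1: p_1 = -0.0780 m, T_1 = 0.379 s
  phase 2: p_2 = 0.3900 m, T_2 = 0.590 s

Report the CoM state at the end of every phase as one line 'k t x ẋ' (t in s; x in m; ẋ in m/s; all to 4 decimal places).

1 0.3790 0.2360 0.7701
2 0.9690 0.6498 1.0116

phase 1: p=-0.0780, T=0.379, ωT=1.188241, cosh=1.793030, sinh=1.488273; start (x,ẋ)=(0.119400, -0.084200) → end (x,ẋ)=(0.235975, 0.770102)
phase 2: p=0.3900, T=0.590, ωT=1.849768, cosh=3.257809, sinh=3.100535; start (x,ẋ)=(0.235975, 0.770102) → end (x,ẋ)=(0.649802, 1.011596)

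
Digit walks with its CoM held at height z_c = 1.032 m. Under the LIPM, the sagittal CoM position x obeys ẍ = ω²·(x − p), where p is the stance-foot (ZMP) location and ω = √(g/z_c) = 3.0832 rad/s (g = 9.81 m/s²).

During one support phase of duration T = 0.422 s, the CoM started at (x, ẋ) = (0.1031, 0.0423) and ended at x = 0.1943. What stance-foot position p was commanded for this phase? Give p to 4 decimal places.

p = 0.0333

ωT = 3.0832·0.422 = 1.301110; cosh(ωT) = 1.972801, sinh(ωT) = 1.700572
x(T) = p + (x₀−p)·cosh(ωT) + (ẋ₀/ω)·sinh(ωT) ⇒ p·(1 − cosh) = x(T) − x₀·cosh − (ẋ₀/ω)·sinh
numerator   = 0.1943 − (0.1031)·1.972801 − (0.0423/3.0832)·1.700572 = -0.032427
denominator = 1 − 1.972801 = -0.972801
p = -0.032427 / -0.972801 = 0.0333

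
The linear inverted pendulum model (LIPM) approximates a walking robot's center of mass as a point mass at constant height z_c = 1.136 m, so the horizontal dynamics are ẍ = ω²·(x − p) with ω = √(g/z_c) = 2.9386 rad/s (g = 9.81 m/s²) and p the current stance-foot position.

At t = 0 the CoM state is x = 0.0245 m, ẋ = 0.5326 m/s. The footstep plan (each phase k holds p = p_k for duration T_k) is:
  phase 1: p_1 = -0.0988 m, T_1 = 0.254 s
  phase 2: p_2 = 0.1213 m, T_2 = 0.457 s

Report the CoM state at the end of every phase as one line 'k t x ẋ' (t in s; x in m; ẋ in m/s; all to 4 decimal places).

1 0.2540 0.2087 0.9842
2 0.7110 0.8978 2.4716

phase 1: p=-0.0988, T=0.254, ωT=0.746404, cosh=1.291735, sinh=0.817667; start (x,ẋ)=(0.024500, 0.532600) → end (x,ẋ)=(0.208667, 0.984243)
phase 2: p=0.1213, T=0.457, ωT=1.342940, cosh=2.045683, sinh=1.784606; start (x,ẋ)=(0.208667, 0.984243) → end (x,ẋ)=(0.897754, 2.471623)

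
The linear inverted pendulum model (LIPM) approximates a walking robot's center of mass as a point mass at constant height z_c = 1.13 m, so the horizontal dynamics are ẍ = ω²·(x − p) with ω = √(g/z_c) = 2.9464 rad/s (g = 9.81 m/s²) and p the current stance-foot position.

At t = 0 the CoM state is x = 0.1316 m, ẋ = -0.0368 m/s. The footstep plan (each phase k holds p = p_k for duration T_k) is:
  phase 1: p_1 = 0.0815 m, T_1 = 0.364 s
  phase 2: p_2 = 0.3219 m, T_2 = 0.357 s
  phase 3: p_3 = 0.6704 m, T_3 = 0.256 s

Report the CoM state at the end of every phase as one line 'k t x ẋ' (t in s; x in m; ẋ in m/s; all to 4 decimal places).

1 0.3640 0.1472 0.1304
2 0.7210 0.0969 -0.4376
3 0.9770 -0.1971 -1.9671

phase 1: p=0.0815, T=0.364, ωT=1.072490, cosh=1.632401, sinh=1.290246; start (x,ẋ)=(0.131600, -0.036800) → end (x,ẋ)=(0.147168, 0.130387)
phase 2: p=0.3219, T=0.357, ωT=1.051865, cosh=1.606135, sinh=1.256850; start (x,ẋ)=(0.147168, 0.130387) → end (x,ẋ)=(0.096877, -0.437644)
phase 3: p=0.6704, T=0.256, ωT=0.754278, cosh=1.298213, sinh=0.827863; start (x,ẋ)=(0.096877, -0.437644) → end (x,ẋ)=(-0.197123, -1.967104)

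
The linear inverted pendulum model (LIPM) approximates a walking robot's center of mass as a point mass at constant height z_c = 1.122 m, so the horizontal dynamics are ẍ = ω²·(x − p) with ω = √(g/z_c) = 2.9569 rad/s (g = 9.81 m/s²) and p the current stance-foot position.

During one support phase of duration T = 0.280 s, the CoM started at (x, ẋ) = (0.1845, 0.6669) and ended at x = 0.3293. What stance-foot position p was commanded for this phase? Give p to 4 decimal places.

p = 0.3609

ωT = 2.9569·0.280 = 0.827932; cosh(ωT) = 1.362767, sinh(ωT) = 0.925815
x(T) = p + (x₀−p)·cosh(ωT) + (ẋ₀/ω)·sinh(ωT) ⇒ p·(1 − cosh) = x(T) − x₀·cosh − (ẋ₀/ω)·sinh
numerator   = 0.3293 − (0.1845)·1.362767 − (0.6669/2.9569)·0.925815 = -0.130939
denominator = 1 − 1.362767 = -0.362767
p = -0.130939 / -0.362767 = 0.3609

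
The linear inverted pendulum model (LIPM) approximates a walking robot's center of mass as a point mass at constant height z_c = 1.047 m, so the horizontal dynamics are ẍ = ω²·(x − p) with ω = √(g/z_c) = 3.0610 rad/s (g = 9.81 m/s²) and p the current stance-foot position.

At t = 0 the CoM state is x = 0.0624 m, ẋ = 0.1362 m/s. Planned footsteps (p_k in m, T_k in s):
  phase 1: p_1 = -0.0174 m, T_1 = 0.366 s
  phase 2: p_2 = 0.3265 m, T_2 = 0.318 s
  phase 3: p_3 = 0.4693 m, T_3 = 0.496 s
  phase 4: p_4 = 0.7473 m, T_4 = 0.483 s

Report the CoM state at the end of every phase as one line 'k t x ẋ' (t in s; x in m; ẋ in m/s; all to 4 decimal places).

phase 1: p=-0.0174, T=0.366, ωT=1.120326, cosh=1.696013, sinh=1.369840; start (x,ẋ)=(0.062400, 0.136200) → end (x,ẋ)=(0.178893, 0.565605)
phase 2: p=0.3265, T=0.318, ωT=0.973398, cosh=1.512360, sinh=1.134563; start (x,ẋ)=(0.178893, 0.565605) → end (x,ẋ)=(0.312908, 0.342775)
phase 3: p=0.4693, T=0.496, ωT=1.518256, cosh=2.391676, sinh=2.172582; start (x,ẋ)=(0.312908, 0.342775) → end (x,ẋ)=(0.338549, -0.220246)
phase 4: p=0.7473, T=0.483, ωT=1.478463, cosh=2.307093, sinh=2.079106; start (x,ẋ)=(0.338549, -0.220246) → end (x,ẋ)=(-0.345323, -3.109478)

1 0.3660 0.1789 0.5656
2 0.6840 0.3129 0.3428
3 1.1800 0.3385 -0.2202
4 1.6630 -0.3453 -3.1095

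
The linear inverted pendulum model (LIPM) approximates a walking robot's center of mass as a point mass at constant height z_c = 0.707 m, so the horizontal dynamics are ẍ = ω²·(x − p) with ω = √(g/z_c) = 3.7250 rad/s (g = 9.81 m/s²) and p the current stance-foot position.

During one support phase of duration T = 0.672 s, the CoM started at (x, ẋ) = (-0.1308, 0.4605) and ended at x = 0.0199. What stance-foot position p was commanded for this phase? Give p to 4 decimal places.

ωT = 3.7250·0.672 = 2.503200; cosh(ωT) = 6.151682, sinh(ωT) = 6.069859
x(T) = p + (x₀−p)·cosh(ωT) + (ẋ₀/ω)·sinh(ωT) ⇒ p·(1 − cosh) = x(T) − x₀·cosh − (ẋ₀/ω)·sinh
numerator   = 0.0199 − (-0.1308)·6.151682 − (0.4605/3.7250)·6.069859 = 0.074159
denominator = 1 − 6.151682 = -5.151682
p = 0.074159 / -5.151682 = -0.0144

p = -0.0144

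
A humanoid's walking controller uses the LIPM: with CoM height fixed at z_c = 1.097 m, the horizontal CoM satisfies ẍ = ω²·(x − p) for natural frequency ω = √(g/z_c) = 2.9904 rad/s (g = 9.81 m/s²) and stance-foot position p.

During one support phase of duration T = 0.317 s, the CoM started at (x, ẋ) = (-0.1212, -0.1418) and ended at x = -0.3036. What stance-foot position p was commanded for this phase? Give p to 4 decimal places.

p = 0.1482

ωT = 2.9904·0.317 = 0.947957; cosh(ωT) = 1.483982, sinh(ωT) = 1.096450
x(T) = p + (x₀−p)·cosh(ωT) + (ẋ₀/ω)·sinh(ωT) ⇒ p·(1 − cosh) = x(T) − x₀·cosh − (ẋ₀/ω)·sinh
numerator   = -0.3036 − (-0.1212)·1.483982 − (-0.1418/2.9904)·1.096450 = -0.071749
denominator = 1 − 1.483982 = -0.483982
p = -0.071749 / -0.483982 = 0.1482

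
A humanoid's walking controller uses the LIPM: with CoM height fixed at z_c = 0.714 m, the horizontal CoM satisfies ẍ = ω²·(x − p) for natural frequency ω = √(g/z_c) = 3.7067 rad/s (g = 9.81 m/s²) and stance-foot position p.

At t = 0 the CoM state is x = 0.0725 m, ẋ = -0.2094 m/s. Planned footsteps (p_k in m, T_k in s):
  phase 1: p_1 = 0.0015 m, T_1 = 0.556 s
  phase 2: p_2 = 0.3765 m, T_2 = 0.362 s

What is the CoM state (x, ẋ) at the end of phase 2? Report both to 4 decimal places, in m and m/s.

phase 1: p=0.0015, T=0.556, ωT=2.060925, cosh=3.990284, sinh=3.862948; start (x,ẋ)=(0.072500, -0.209400) → end (x,ẋ)=(0.066583, 0.181069)
phase 2: p=0.3765, T=0.362, ωT=1.341825, cosh=2.043695, sinh=1.782327; start (x,ẋ)=(0.066583, 0.181069) → end (x,ẋ)=(-0.169810, -1.677431)

x = -0.1698, ẋ = -1.6774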